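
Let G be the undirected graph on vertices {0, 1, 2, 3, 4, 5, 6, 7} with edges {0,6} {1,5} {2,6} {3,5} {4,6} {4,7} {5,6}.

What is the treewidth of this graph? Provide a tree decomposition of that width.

Each bag holds 2 vertices, so the decomposition has width 1, which upper-bounds the treewidth. Since G has at least one edge (e.g. 4–7), it is not an edgeless graph, so tw(G) ≥ 1. Hence tw(G) = 1 exactly.

Treewidth 1.
One optimal decomposition is:
Bags: B1 = {4, 7}  B2 = {4, 6}  B3 = {5, 6}  B4 = {1, 5}  B5 = {3, 5}  B6 = {0, 6}  B7 = {2, 6}
Tree: B1–B2, B2–B3, B3–B4, B4–B5, B3–B6, B6–B7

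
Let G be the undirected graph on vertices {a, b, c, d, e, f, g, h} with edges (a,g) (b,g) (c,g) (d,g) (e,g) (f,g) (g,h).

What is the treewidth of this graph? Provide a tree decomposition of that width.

Treewidth 1.
One optimal decomposition is:
Bags: B1 = {a, g}  B2 = {e, g}  B3 = {c, g}  B4 = {b, g}  B5 = {d, g}  B6 = {f, g}  B7 = {g, h}
Tree: B1–B2, B1–B3, B1–B4, B3–B5, B1–B6, B1–B7

Each bag holds 2 vertices, so the decomposition has width 1, which upper-bounds the treewidth. Any graph with an edge has treewidth ≥ 1, and G has the edge g–a. Therefore the treewidth is 1.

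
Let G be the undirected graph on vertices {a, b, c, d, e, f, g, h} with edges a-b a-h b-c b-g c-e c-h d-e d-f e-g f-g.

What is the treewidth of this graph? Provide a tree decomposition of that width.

Every bag has size at most 3, so the width is 3 − 1 = 2 and tw(G) ≤ 2. Since d–f–g–e–d is a cycle in G, G is not acyclic. Forests are exactly the graphs of treewidth ≤ 1, so tw(G) ≥ 2. The upper and lower bounds meet at 2, so that is the treewidth.

Treewidth 2.
Bags: B1 = {d, e, f}  B2 = {e, f, g}  B3 = {c, e, g}  B4 = {b, c, g}  B5 = {b, c, h}  B6 = {a, b, h}
Tree: B1–B2, B2–B3, B3–B4, B4–B5, B5–B6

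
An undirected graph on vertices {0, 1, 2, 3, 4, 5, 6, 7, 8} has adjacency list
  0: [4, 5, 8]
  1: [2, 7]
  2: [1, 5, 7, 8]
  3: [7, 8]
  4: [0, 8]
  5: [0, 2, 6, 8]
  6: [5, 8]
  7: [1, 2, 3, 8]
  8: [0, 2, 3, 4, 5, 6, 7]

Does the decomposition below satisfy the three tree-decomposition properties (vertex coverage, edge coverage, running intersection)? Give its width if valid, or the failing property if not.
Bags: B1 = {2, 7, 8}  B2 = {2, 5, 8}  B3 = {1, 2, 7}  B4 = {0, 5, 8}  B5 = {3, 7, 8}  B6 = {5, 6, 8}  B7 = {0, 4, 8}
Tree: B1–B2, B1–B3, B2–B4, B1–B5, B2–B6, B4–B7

Vertex coverage: the bags together contain {0, 1, 2, 3, 4, 5, 6, 7, 8}, the full vertex set. Edge coverage: each edge of G has both endpoints in at least one bag. Running intersection: for every vertex, the bags containing it form a connected subtree. All three properties hold, so this is a valid tree decomposition of width max|bag| − 1 = 2, and hence tw(G) ≤ 2.

Yes; width 2.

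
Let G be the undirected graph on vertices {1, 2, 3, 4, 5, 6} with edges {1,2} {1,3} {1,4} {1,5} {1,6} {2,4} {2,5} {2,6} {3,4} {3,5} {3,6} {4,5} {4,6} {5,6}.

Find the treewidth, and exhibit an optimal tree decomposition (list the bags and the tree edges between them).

Every bag has size at most 5, so the width is 5 − 1 = 4 and tw(G) ≤ 4. For the lower bound, the 5 vertices {1, 2, 4, 5, 6} are pairwise adjacent, and any tree decomposition puts a clique entirely inside one bag — forcing width ≥ 4. Therefore the treewidth is 4.

Treewidth 4.
Bags: B1 = {1, 3, 4, 5, 6}  B2 = {1, 2, 4, 5, 6}
Tree: B1–B2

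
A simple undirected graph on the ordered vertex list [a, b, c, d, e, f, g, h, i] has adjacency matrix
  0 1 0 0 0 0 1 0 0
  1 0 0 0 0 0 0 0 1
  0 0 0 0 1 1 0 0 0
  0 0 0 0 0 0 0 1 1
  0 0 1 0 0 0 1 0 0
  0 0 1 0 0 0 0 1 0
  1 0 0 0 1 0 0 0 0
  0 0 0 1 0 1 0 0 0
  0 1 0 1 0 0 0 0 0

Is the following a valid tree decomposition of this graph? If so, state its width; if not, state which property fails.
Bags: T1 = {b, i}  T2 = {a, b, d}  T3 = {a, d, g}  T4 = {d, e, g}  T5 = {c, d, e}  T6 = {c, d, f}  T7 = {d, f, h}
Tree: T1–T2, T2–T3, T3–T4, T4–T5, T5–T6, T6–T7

A tree decomposition must satisfy three properties: every vertex lies in some bag; for every edge, both endpoints lie together in some bag; and for every vertex, the bags containing it form a connected subtree. Here edge (d,i) lies in no bag, so the decomposition is invalid.

No — edge (d,i) lies in no bag.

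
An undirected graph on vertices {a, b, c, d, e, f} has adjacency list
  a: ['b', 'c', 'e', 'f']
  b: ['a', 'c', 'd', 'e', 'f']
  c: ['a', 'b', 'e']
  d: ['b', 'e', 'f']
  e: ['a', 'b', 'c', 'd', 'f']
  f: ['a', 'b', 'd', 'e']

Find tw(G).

3

A width-3 tree decomposition is:
Bags: B1 = {b, d, e, f}  B2 = {a, b, e, f}  B3 = {a, b, c, e}
Tree: B1–B2, B2–B3
Each bag holds 4 vertices, so the decomposition has width 3, which upper-bounds the treewidth. For the lower bound, the 4 vertices {a, b, c, e} are pairwise adjacent, and any tree decomposition puts a clique entirely inside one bag — forcing width ≥ 3. The upper and lower bounds meet at 3, so that is the treewidth.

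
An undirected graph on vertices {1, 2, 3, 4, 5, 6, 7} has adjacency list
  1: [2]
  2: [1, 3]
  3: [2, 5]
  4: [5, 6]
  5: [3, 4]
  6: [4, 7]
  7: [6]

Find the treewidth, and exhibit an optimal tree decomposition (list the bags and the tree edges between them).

The largest bag has 2 vertices, giving width 1; this decomposition certifies tw(G) ≤ 1. Any graph with an edge has treewidth ≥ 1, and G has the edge 7–6. Therefore the treewidth is 1.

Treewidth 1.
One such decomposition:
Bags: B1 = {6, 7}  B2 = {4, 6}  B3 = {4, 5}  B4 = {3, 5}  B5 = {2, 3}  B6 = {1, 2}
Tree: B1–B2, B2–B3, B3–B4, B4–B5, B5–B6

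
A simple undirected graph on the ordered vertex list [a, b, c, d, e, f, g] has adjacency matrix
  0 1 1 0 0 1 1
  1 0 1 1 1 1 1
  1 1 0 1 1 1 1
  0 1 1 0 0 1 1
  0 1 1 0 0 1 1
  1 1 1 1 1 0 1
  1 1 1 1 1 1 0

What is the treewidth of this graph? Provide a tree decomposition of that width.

Every bag has size at most 5, so the width is 5 − 1 = 4 and tw(G) ≤ 4. On the other hand G contains the 5-clique {b, c, d, f, g}. A clique must lie in a single bag of any decomposition, so no decomposition can have width below 4. Therefore the treewidth is 4.

Treewidth 4.
One such decomposition:
Bags: B1 = {b, c, d, f, g}  B2 = {b, c, e, f, g}  B3 = {a, b, c, f, g}
Tree: B1–B2, B2–B3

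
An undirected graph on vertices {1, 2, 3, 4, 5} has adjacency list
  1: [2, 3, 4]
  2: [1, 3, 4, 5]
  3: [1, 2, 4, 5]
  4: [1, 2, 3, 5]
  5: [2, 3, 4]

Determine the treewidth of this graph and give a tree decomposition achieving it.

Treewidth 3.
One optimal decomposition is:
Bags: B1 = {1, 2, 3, 4}  B2 = {2, 3, 4, 5}
Tree: B1–B2

The largest bag has 4 vertices, giving width 3; this decomposition certifies tw(G) ≤ 3. For the lower bound, the 4 vertices {1, 2, 3, 4} are pairwise adjacent, and any tree decomposition puts a clique entirely inside one bag — forcing width ≥ 3. Hence tw(G) = 3 exactly.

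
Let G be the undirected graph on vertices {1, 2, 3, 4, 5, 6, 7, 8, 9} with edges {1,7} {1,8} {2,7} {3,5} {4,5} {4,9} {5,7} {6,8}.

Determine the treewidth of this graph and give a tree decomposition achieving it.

Each bag holds 2 vertices, so the decomposition has width 1, which upper-bounds the treewidth. Any graph with an edge has treewidth ≥ 1, and G has the edge 7–2. The upper and lower bounds meet at 1, so that is the treewidth.

Treewidth 1.
Bags: B1 = {2, 7}  B2 = {5, 7}  B3 = {4, 5}  B4 = {3, 5}  B5 = {1, 7}  B6 = {1, 8}  B7 = {6, 8}  B8 = {4, 9}
Tree: B1–B2, B2–B3, B2–B4, B2–B5, B5–B6, B6–B7, B3–B8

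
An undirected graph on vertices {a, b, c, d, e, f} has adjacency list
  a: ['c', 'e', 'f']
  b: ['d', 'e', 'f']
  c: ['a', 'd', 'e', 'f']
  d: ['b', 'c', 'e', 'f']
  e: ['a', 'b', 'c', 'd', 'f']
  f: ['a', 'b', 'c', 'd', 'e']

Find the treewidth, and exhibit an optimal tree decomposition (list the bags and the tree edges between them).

Treewidth 3.
One optimal decomposition is:
Bags: B1 = {b, d, e, f}  B2 = {c, d, e, f}  B3 = {a, c, e, f}
Tree: B1–B2, B2–B3

The largest bag has 4 vertices, giving width 3; this decomposition certifies tw(G) ≤ 3. For the lower bound, the 4 vertices {c, d, e, f} are pairwise adjacent, and any tree decomposition puts a clique entirely inside one bag — forcing width ≥ 3. The upper and lower bounds meet at 3, so that is the treewidth.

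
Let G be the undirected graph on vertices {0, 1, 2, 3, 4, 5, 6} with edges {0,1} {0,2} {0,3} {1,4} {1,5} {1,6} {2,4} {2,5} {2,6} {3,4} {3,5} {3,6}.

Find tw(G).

3

A width-3 tree decomposition is:
Bags: B1 = {1, 2, 3, 5}  B2 = {1, 2, 3, 6}  B3 = {1, 2, 3, 4}  B4 = {0, 1, 2, 3}
Tree: B1–B2, B2–B3, B3–B4
Every bag has size at most 4, so the width is 4 − 1 = 3 and tw(G) ≤ 3. For the lower bound: the 4 vertex sets {3,5}, {2,6}, {1}, {4} are disjoint, each induces a connected subgraph, and every pair is joined by at least one edge of G. Contracting each set to a single vertex therefore yields K_{4} as a minor, and since treewidth is minor-monotone, tw(G) ≥ tw(K_{4}) = 3. Hence tw(G) = 3 exactly.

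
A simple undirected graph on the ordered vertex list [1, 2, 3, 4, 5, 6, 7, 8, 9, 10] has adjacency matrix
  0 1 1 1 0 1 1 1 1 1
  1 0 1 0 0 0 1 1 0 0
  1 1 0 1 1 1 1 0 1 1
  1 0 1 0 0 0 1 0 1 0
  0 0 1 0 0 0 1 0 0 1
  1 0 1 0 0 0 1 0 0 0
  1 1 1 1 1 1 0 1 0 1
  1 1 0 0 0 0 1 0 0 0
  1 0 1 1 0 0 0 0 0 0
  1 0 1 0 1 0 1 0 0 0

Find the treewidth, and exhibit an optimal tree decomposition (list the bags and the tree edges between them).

Each bag holds 4 vertices, so the decomposition has width 3, which upper-bounds the treewidth. Conversely, {1, 2, 7, 8} is a clique of size 4, and the vertices of any clique must share a bag in every tree decomposition; so some bag has ≥ 4 vertices and tw(G) ≥ 3. Hence tw(G) = 3 exactly.

Treewidth 3.
Bags: B1 = {1, 3, 6, 7}  B2 = {1, 3, 4, 7}  B3 = {1, 3, 4, 9}  B4 = {1, 2, 3, 7}  B5 = {1, 3, 7, 10}  B6 = {3, 5, 7, 10}  B7 = {1, 2, 7, 8}
Tree: B1–B2, B2–B3, B2–B4, B2–B5, B5–B6, B4–B7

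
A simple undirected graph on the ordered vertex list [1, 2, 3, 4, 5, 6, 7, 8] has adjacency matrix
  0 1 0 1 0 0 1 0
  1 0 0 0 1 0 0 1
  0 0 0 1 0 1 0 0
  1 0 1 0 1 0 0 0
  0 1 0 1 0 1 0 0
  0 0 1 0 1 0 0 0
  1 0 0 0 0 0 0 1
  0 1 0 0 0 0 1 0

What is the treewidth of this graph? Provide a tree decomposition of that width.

Each bag holds 3 vertices, so the decomposition has width 2, which upper-bounds the treewidth. Since 8–7–1–2–8 is a cycle in G, G is not acyclic. Forests are exactly the graphs of treewidth ≤ 1, so tw(G) ≥ 2. Combining the bounds, tw(G) = 2.

Treewidth 2.
One optimal decomposition is:
Bags: B1 = {2, 7, 8}  B2 = {1, 2, 7}  B3 = {1, 2, 5}  B4 = {1, 4, 5}  B5 = {4, 5, 6}  B6 = {3, 4, 6}
Tree: B1–B2, B2–B3, B3–B4, B4–B5, B5–B6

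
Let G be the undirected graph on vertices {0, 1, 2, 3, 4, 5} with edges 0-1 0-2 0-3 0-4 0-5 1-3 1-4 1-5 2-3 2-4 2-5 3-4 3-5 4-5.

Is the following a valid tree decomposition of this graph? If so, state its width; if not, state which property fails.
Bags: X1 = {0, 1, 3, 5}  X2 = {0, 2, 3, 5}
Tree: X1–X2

A tree decomposition must satisfy three properties: every vertex lies in some bag; for every edge, both endpoints lie together in some bag; and for every vertex, the bags containing it form a connected subtree. Here vertex 4 appears in no bag, so the decomposition is invalid.

No — vertex 4 appears in no bag.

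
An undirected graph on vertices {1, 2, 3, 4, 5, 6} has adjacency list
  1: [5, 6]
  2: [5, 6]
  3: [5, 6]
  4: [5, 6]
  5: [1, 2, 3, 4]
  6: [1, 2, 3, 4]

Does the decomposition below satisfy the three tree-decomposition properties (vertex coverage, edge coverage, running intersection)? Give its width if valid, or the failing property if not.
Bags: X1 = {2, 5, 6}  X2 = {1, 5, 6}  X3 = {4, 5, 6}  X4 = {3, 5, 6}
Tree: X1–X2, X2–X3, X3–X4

Every vertex of G appears in some bag (union = {1, 2, 3, 4, 5, 6}); every edge is covered by a bag; and for each vertex v the set of bags containing v is connected in the bag tree. The decomposition is therefore valid. The largest bag has 3 vertices, so the width is 2.

Yes; width 2.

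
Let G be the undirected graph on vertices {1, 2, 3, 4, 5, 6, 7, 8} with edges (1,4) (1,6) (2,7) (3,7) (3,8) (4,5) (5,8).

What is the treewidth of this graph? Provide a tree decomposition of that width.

The largest bag has 2 vertices, giving width 1; this decomposition certifies tw(G) ≤ 1. Since G has at least one edge (e.g. 6–1), it is not an edgeless graph, so tw(G) ≥ 1. Hence tw(G) = 1 exactly.

Treewidth 1.
Bags: B1 = {1, 6}  B2 = {1, 4}  B3 = {4, 5}  B4 = {5, 8}  B5 = {3, 8}  B6 = {3, 7}  B7 = {2, 7}
Tree: B1–B2, B2–B3, B3–B4, B4–B5, B5–B6, B6–B7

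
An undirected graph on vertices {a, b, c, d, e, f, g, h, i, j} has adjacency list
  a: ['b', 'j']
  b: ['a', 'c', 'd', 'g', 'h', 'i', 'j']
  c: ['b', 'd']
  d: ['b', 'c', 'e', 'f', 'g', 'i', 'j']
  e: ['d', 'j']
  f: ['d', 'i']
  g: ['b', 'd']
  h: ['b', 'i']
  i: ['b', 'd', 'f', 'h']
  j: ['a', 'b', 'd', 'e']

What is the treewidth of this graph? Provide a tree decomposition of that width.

Each bag holds 3 vertices, so the decomposition has width 2, which upper-bounds the treewidth. For the lower bound, the 3 vertices {d, e, j} are pairwise adjacent, and any tree decomposition puts a clique entirely inside one bag — forcing width ≥ 2. Therefore the treewidth is 2.

Treewidth 2.
One optimal decomposition is:
Bags: B1 = {b, h, i}  B2 = {b, d, i}  B3 = {b, c, d}  B4 = {b, d, j}  B5 = {b, d, g}  B6 = {d, f, i}  B7 = {d, e, j}  B8 = {a, b, j}
Tree: B1–B2, B2–B3, B3–B4, B2–B5, B2–B6, B4–B7, B4–B8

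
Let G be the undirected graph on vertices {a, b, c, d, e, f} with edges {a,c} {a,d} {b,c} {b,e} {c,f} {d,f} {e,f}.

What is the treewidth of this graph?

2

A width-2 tree decomposition is:
Bags: B1 = {b, c, e}  B2 = {c, e, f}  B3 = {a, c, f}  B4 = {a, d, f}
Tree: B1–B2, B2–B3, B3–B4
Every bag has size at most 3, so the width is 3 − 1 = 2 and tw(G) ≤ 2. The edges b–e–f–c–b form a cycle, so G is not a tree and its treewidth is at least 2. The upper and lower bounds meet at 2, so that is the treewidth.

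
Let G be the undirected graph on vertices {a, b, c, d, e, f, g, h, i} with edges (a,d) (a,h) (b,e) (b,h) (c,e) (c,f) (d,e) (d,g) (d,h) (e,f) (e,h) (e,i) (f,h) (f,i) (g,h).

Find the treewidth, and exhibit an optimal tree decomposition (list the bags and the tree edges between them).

Each bag holds 3 vertices, so the decomposition has width 2, which upper-bounds the treewidth. For the lower bound, the 3 vertices {d, g, h} are pairwise adjacent, and any tree decomposition puts a clique entirely inside one bag — forcing width ≥ 2. The upper and lower bounds meet at 2, so that is the treewidth.

Treewidth 2.
One optimal decomposition is:
Bags: B1 = {d, e, h}  B2 = {d, g, h}  B3 = {e, f, h}  B4 = {b, e, h}  B5 = {e, f, i}  B6 = {a, d, h}  B7 = {c, e, f}
Tree: B1–B2, B1–B3, B1–B4, B3–B5, B2–B6, B3–B7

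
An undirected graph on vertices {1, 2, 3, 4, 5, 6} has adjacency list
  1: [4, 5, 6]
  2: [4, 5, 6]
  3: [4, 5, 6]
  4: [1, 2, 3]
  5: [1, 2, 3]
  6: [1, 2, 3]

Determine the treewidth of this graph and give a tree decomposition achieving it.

Treewidth 3.
One optimal decomposition is:
Bags: B1 = {1, 4, 5, 6}  B2 = {2, 4, 5, 6}  B3 = {3, 4, 5, 6}
Tree: B1–B2, B2–B3

Each bag holds 4 vertices, so the decomposition has width 3, which upper-bounds the treewidth. For the lower bound: the 4 vertex sets {1,5}, {2,4}, {6}, {3} are disjoint, each induces a connected subgraph, and every pair is joined by at least one edge of G. Contracting each set to a single vertex therefore yields K_{4} as a minor, and since treewidth is minor-monotone, tw(G) ≥ tw(K_{4}) = 3. Combining the bounds, tw(G) = 3.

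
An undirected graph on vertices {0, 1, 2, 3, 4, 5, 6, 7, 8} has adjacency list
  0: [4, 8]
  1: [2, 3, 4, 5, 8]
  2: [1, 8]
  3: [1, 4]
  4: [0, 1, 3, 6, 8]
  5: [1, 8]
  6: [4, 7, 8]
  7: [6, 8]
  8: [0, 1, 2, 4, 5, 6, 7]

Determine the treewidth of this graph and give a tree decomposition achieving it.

Every bag has size at most 3, so the width is 3 − 1 = 2 and tw(G) ≤ 2. For the lower bound, the 3 vertices {0, 4, 8} are pairwise adjacent, and any tree decomposition puts a clique entirely inside one bag — forcing width ≥ 2. Combining the bounds, tw(G) = 2.

Treewidth 2.
One optimal decomposition is:
Bags: B1 = {1, 3, 4}  B2 = {1, 4, 8}  B3 = {4, 6, 8}  B4 = {1, 5, 8}  B5 = {0, 4, 8}  B6 = {1, 2, 8}  B7 = {6, 7, 8}
Tree: B1–B2, B2–B3, B2–B4, B2–B5, B4–B6, B3–B7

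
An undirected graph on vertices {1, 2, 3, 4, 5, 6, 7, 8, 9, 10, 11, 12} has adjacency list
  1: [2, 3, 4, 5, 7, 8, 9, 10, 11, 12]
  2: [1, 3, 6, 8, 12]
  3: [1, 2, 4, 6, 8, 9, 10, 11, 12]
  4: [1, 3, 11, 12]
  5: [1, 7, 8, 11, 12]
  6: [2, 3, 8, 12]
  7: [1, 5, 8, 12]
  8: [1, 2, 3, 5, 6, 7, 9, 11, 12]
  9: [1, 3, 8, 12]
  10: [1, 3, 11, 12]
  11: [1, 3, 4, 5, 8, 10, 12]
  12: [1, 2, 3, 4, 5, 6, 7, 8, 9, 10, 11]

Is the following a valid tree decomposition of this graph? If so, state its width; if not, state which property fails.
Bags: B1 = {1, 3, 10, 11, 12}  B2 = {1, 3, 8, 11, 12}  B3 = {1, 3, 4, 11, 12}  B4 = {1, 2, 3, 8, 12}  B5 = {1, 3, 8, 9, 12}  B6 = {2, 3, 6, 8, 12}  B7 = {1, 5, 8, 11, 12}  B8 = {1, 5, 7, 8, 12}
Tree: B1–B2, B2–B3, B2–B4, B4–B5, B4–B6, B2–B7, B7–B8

Yes; width 4.

Vertex coverage: the bags together contain {1, 2, 3, 4, 5, 6, 7, 8, 9, 10, 11, 12}, the full vertex set. Edge coverage: each edge of G has both endpoints in at least one bag. Running intersection: for every vertex, the bags containing it form a connected subtree. All three properties hold, so this is a valid tree decomposition of width max|bag| − 1 = 4, and hence tw(G) ≤ 4.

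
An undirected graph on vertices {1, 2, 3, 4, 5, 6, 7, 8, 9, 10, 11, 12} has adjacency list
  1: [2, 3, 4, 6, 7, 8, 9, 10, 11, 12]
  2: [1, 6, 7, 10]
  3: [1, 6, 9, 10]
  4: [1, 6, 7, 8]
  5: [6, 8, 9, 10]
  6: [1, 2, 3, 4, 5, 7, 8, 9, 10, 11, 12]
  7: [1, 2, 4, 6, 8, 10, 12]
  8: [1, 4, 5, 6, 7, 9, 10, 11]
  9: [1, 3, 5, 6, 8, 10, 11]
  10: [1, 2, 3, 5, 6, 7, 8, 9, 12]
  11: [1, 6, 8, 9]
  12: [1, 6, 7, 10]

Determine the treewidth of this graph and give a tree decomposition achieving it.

Every bag has size at most 5, so the width is 5 − 1 = 4 and tw(G) ≤ 4. For the lower bound, the 5 vertices {1, 6, 8, 9, 10} are pairwise adjacent, and any tree decomposition puts a clique entirely inside one bag — forcing width ≥ 4. Therefore the treewidth is 4.

Treewidth 4.
One such decomposition:
Bags: B1 = {1, 6, 8, 9, 10}  B2 = {1, 3, 6, 9, 10}  B3 = {1, 6, 7, 8, 10}  B4 = {1, 6, 8, 9, 11}  B5 = {1, 6, 7, 10, 12}  B6 = {5, 6, 8, 9, 10}  B7 = {1, 2, 6, 7, 10}  B8 = {1, 4, 6, 7, 8}
Tree: B1–B2, B1–B3, B1–B4, B3–B5, B1–B6, B5–B7, B3–B8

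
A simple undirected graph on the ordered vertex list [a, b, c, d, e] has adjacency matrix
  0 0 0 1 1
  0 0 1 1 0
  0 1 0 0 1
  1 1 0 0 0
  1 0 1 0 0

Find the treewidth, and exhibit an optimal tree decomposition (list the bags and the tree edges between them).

Every bag has size at most 3, so the width is 3 − 1 = 2 and tw(G) ≤ 2. For the lower bound, G contains the cycle a–d–b–c–e–a, so G is not a forest; only forests have treewidth ≤ 1, hence tw(G) ≥ 2. Combining the bounds, tw(G) = 2.

Treewidth 2.
One such decomposition:
Bags: B1 = {a, b, d}  B2 = {a, b, c}  B3 = {a, c, e}
Tree: B1–B2, B2–B3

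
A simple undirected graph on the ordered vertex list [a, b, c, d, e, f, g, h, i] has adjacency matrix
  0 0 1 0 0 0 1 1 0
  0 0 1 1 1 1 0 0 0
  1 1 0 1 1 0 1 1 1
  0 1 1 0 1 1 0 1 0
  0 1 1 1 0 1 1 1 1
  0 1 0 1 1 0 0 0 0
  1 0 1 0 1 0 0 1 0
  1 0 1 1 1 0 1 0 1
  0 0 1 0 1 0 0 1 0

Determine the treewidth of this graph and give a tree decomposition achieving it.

Each bag holds 4 vertices, so the decomposition has width 3, which upper-bounds the treewidth. Conversely, {c, d, e, h} is a clique of size 4, and the vertices of any clique must share a bag in every tree decomposition; so some bag has ≥ 4 vertices and tw(G) ≥ 3. Therefore the treewidth is 3.

Treewidth 3.
One such decomposition:
Bags: B1 = {c, e, h, i}  B2 = {c, e, g, h}  B3 = {c, d, e, h}  B4 = {b, c, d, e}  B5 = {a, c, g, h}  B6 = {b, d, e, f}
Tree: B1–B2, B2–B3, B3–B4, B2–B5, B4–B6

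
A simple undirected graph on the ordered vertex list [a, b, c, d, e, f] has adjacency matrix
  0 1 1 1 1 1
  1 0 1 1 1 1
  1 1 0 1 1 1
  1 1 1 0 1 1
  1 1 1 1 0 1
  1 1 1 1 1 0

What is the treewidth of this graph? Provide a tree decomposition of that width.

With just one bag of size 6, the width is 6 − 1 = 5, so tw(G) ≤ 5. Conversely, {a, b, c, d, e, f} is a clique of size 6, and the vertices of any clique must share a bag in every tree decomposition; so some bag has ≥ 6 vertices and tw(G) ≥ 5. Therefore the treewidth is 5.

Treewidth 5.
Bags: B1 = {a, b, c, d, e, f}
Tree: (single bag)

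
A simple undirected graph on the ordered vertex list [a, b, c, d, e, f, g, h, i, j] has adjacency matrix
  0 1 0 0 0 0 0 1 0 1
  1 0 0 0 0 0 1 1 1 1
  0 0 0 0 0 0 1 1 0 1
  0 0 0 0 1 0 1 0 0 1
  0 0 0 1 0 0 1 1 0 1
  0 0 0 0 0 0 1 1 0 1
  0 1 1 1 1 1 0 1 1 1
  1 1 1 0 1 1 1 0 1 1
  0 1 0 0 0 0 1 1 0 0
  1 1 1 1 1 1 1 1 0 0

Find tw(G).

3

A width-3 tree decomposition is:
Bags: B1 = {b, g, h, j}  B2 = {a, b, h, j}  B3 = {e, g, h, j}  B4 = {f, g, h, j}  B5 = {c, g, h, j}  B6 = {d, e, g, j}  B7 = {b, g, h, i}
Tree: B1–B2, B1–B3, B1–B4, B4–B5, B3–B6, B1–B7
The largest bag has 4 vertices, giving width 3; this decomposition certifies tw(G) ≤ 3. On the other hand G contains the 4-clique {d, e, g, j}. A clique must lie in a single bag of any decomposition, so no decomposition can have width below 3. Therefore the treewidth is 3.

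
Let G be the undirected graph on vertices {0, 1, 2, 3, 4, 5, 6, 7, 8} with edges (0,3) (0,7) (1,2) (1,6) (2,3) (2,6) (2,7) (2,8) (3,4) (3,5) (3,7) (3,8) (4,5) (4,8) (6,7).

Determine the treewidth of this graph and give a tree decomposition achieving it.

Treewidth 2.
Bags: B1 = {2, 3, 7}  B2 = {2, 6, 7}  B3 = {2, 3, 8}  B4 = {1, 2, 6}  B5 = {3, 4, 8}  B6 = {0, 3, 7}  B7 = {3, 4, 5}
Tree: B1–B2, B1–B3, B2–B4, B3–B5, B1–B6, B5–B7

The largest bag has 3 vertices, giving width 2; this decomposition certifies tw(G) ≤ 2. Conversely, {1, 2, 6} is a clique of size 3, and the vertices of any clique must share a bag in every tree decomposition; so some bag has ≥ 3 vertices and tw(G) ≥ 2. Hence tw(G) = 2 exactly.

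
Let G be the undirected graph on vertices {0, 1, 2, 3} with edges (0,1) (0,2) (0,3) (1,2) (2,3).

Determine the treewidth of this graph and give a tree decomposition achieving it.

Each bag holds 3 vertices, so the decomposition has width 2, which upper-bounds the treewidth. On the other hand G contains the 3-clique {0, 1, 2}. A clique must lie in a single bag of any decomposition, so no decomposition can have width below 2. The upper and lower bounds meet at 2, so that is the treewidth.

Treewidth 2.
Bags: B1 = {0, 2, 3}  B2 = {0, 1, 2}
Tree: B1–B2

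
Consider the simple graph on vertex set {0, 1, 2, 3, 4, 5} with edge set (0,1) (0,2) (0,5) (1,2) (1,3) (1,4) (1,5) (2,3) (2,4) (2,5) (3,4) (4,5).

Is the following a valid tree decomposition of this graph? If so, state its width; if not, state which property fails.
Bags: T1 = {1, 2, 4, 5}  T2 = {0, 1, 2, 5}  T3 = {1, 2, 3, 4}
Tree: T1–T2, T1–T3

Checking the three conditions: (i) the bags cover all of {0, 1, 2, 3, 4, 5}; (ii) for each edge, some bag contains both endpoints; (iii) the bags containing any fixed vertex form a subtree. All hold, so the decomposition is valid with width 4 − 1 = 3.

Yes; width 3.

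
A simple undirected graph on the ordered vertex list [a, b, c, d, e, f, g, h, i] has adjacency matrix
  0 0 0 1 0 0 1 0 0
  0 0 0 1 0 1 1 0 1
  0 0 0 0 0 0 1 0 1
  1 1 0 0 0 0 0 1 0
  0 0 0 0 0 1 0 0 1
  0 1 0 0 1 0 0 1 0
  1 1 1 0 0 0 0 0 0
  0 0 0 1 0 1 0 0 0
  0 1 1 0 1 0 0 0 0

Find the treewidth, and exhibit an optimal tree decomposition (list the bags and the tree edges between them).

Treewidth 3.
One optimal decomposition is:
Bags: B1 = {a, d, g, h}  B2 = {b, d, g, h}  B3 = {b, f, g, h}  B4 = {b, c, f, g}  B5 = {b, c, f, i}  B6 = {c, e, f, i}
Tree: B1–B2, B2–B3, B3–B4, B4–B5, B5–B6

Each bag holds 4 vertices, so the decomposition has width 3, which upper-bounds the treewidth. For the lower bound: the 4 vertex sets {a,d,h}, {g}, {b}, {c,e,f,i} are disjoint, each induces a connected subgraph, and every pair is joined by at least one edge of G. Contracting each set to a single vertex therefore yields K_{4} as a minor, and since treewidth is minor-monotone, tw(G) ≥ tw(K_{4}) = 3. The upper and lower bounds meet at 3, so that is the treewidth.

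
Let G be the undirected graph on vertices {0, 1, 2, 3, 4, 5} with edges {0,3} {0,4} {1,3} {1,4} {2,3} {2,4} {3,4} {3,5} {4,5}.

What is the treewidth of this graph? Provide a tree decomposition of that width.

Treewidth 2.
Bags: B1 = {2, 3, 4}  B2 = {3, 4, 5}  B3 = {0, 3, 4}  B4 = {1, 3, 4}
Tree: B1–B2, B1–B3, B1–B4

Every bag has size at most 3, so the width is 3 − 1 = 2 and tw(G) ≤ 2. On the other hand G contains the 3-clique {0, 3, 4}. A clique must lie in a single bag of any decomposition, so no decomposition can have width below 2. Hence tw(G) = 2 exactly.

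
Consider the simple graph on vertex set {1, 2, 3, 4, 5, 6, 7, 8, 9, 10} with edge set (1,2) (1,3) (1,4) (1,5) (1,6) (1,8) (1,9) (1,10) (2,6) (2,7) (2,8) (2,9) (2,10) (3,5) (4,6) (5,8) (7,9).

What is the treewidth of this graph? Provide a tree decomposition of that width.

Treewidth 2.
One such decomposition:
Bags: B1 = {1, 2, 8}  B2 = {1, 5, 8}  B3 = {1, 2, 6}  B4 = {1, 2, 10}  B5 = {1, 2, 9}  B6 = {1, 3, 5}  B7 = {2, 7, 9}  B8 = {1, 4, 6}
Tree: B1–B2, B1–B3, B1–B4, B1–B5, B2–B6, B5–B7, B3–B8

The largest bag has 3 vertices, giving width 2; this decomposition certifies tw(G) ≤ 2. Conversely, {1, 2, 8} is a clique of size 3, and the vertices of any clique must share a bag in every tree decomposition; so some bag has ≥ 3 vertices and tw(G) ≥ 2. Hence tw(G) = 2 exactly.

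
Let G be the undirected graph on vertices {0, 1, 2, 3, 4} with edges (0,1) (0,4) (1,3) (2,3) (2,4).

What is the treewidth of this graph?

A width-2 tree decomposition is:
Bags: B1 = {0, 1, 3}  B2 = {0, 3, 4}  B3 = {2, 3, 4}
Tree: B1–B2, B2–B3
The largest bag has 3 vertices, giving width 2; this decomposition certifies tw(G) ≤ 2. Since 3–1–0–4–2–3 is a cycle in G, G is not acyclic. Forests are exactly the graphs of treewidth ≤ 1, so tw(G) ≥ 2. Combining the bounds, tw(G) = 2.

2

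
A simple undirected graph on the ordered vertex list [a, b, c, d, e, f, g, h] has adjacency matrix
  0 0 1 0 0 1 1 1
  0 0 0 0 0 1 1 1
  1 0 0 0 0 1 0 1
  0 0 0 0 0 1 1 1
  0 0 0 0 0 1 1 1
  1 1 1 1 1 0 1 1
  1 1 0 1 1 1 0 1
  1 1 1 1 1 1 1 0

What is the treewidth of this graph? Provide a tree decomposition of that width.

Every bag has size at most 4, so the width is 4 − 1 = 3 and tw(G) ≤ 3. For the lower bound, the 4 vertices {d, f, g, h} are pairwise adjacent, and any tree decomposition puts a clique entirely inside one bag — forcing width ≥ 3. Combining the bounds, tw(G) = 3.

Treewidth 3.
One such decomposition:
Bags: B1 = {e, f, g, h}  B2 = {b, f, g, h}  B3 = {a, f, g, h}  B4 = {a, c, f, h}  B5 = {d, f, g, h}
Tree: B1–B2, B2–B3, B3–B4, B3–B5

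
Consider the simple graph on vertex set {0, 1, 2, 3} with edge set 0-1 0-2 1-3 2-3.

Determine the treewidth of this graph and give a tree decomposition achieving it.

Treewidth 2.
Bags: B1 = {0, 2, 3}  B2 = {0, 1, 3}
Tree: B1–B2

The largest bag has 3 vertices, giving width 2; this decomposition certifies tw(G) ≤ 2. Since 3–2–0–1–3 is a cycle in G, G is not acyclic. Forests are exactly the graphs of treewidth ≤ 1, so tw(G) ≥ 2. Combining the bounds, tw(G) = 2.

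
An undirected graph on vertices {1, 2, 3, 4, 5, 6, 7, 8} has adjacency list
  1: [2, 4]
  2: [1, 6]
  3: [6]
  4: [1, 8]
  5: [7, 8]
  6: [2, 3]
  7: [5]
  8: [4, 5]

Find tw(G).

A width-1 tree decomposition is:
Bags: B1 = {3, 6}  B2 = {2, 6}  B3 = {1, 2}  B4 = {1, 4}  B5 = {4, 8}  B6 = {5, 8}  B7 = {5, 7}
Tree: B1–B2, B2–B3, B3–B4, B4–B5, B5–B6, B6–B7
The largest bag has 2 vertices, giving width 1; this decomposition certifies tw(G) ≤ 1. G has an edge, so its treewidth is at least 1. Hence tw(G) = 1 exactly.

1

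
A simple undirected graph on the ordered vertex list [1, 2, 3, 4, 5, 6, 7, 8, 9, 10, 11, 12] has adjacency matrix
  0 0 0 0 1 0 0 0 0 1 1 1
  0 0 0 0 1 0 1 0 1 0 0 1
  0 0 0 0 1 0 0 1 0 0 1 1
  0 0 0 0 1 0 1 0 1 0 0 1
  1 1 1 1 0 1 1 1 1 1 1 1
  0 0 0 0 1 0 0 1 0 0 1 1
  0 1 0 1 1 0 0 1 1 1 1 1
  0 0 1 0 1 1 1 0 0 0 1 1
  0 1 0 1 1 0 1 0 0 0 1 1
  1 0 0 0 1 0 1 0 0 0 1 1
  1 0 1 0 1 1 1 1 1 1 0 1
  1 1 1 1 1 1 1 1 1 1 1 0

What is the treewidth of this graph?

A width-4 tree decomposition is:
Bags: B1 = {5, 7, 10, 11, 12}  B2 = {5, 7, 9, 11, 12}  B3 = {2, 5, 7, 9, 12}  B4 = {5, 7, 8, 11, 12}  B5 = {4, 5, 7, 9, 12}  B6 = {3, 5, 8, 11, 12}  B7 = {5, 6, 8, 11, 12}  B8 = {1, 5, 10, 11, 12}
Tree: B1–B2, B2–B3, B2–B4, B2–B5, B4–B6, B6–B7, B1–B8
The largest bag has 5 vertices, giving width 4; this decomposition certifies tw(G) ≤ 4. On the other hand G contains the 5-clique {2, 5, 7, 9, 12}. A clique must lie in a single bag of any decomposition, so no decomposition can have width below 4. Combining the bounds, tw(G) = 4.

4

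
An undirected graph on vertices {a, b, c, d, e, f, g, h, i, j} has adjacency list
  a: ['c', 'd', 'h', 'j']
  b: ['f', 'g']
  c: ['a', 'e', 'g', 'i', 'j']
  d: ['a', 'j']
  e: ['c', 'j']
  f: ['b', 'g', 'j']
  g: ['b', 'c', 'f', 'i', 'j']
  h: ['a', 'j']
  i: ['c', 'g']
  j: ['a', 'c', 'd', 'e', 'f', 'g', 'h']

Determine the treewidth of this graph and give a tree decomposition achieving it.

Treewidth 2.
One such decomposition:
Bags: B1 = {c, g, j}  B2 = {a, c, j}  B3 = {c, e, j}  B4 = {a, h, j}  B5 = {f, g, j}  B6 = {a, d, j}  B7 = {c, g, i}  B8 = {b, f, g}
Tree: B1–B2, B1–B3, B2–B4, B1–B5, B4–B6, B1–B7, B5–B8

The largest bag has 3 vertices, giving width 2; this decomposition certifies tw(G) ≤ 2. For the lower bound, the 3 vertices {a, d, j} are pairwise adjacent, and any tree decomposition puts a clique entirely inside one bag — forcing width ≥ 2. The upper and lower bounds meet at 2, so that is the treewidth.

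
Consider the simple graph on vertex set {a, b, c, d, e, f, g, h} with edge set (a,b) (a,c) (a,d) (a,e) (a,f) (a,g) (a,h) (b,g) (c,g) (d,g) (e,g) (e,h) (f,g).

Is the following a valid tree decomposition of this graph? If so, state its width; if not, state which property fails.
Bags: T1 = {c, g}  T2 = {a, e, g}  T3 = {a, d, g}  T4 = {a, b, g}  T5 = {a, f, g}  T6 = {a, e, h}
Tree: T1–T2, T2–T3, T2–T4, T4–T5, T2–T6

No — edge (a,c) lies in no bag.

A tree decomposition must satisfy three properties: every vertex lies in some bag; for every edge, both endpoints lie together in some bag; and for every vertex, the bags containing it form a connected subtree. Here edge (a,c) lies in no bag, so the decomposition is invalid.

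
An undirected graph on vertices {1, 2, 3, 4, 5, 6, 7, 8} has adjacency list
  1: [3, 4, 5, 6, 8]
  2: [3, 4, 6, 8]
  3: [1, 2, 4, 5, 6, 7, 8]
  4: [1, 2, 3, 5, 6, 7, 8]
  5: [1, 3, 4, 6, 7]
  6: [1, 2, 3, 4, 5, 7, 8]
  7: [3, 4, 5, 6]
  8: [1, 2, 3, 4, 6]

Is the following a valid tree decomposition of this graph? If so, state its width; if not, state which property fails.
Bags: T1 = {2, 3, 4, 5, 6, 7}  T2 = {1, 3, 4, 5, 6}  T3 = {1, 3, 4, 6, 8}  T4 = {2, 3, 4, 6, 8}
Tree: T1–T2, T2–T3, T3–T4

A tree decomposition must satisfy three properties: every vertex lies in some bag; for every edge, both endpoints lie together in some bag; and for every vertex, the bags containing it form a connected subtree. Here bags containing vertex 2 are not connected in the tree, so the decomposition is invalid.

No — bags containing vertex 2 are not connected in the tree.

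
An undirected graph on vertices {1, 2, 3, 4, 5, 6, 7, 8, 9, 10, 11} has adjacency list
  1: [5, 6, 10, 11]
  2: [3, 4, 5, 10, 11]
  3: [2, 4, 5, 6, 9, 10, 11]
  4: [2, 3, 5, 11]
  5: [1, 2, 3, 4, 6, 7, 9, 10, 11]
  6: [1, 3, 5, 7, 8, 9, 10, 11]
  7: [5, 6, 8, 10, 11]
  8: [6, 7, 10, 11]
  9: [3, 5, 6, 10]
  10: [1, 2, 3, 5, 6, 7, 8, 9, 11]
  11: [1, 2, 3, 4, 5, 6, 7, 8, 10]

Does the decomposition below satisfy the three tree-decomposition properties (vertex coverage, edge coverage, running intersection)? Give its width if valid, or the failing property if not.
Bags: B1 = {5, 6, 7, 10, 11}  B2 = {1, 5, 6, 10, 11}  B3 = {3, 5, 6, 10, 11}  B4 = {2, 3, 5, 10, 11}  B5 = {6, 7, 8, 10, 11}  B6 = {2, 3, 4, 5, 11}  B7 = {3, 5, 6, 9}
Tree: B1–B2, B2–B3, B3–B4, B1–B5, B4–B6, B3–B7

No — edge (10,9) lies in no bag.

A tree decomposition must satisfy three properties: every vertex lies in some bag; for every edge, both endpoints lie together in some bag; and for every vertex, the bags containing it form a connected subtree. Here edge (10,9) lies in no bag, so the decomposition is invalid.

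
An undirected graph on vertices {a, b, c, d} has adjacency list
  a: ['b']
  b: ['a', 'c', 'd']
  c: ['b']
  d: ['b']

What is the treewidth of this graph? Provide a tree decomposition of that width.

Each bag holds 2 vertices, so the decomposition has width 1, which upper-bounds the treewidth. G has an edge, so its treewidth is at least 1. The upper and lower bounds meet at 1, so that is the treewidth.

Treewidth 1.
Bags: B1 = {b, c}  B2 = {b, d}  B3 = {a, b}
Tree: B1–B2, B2–B3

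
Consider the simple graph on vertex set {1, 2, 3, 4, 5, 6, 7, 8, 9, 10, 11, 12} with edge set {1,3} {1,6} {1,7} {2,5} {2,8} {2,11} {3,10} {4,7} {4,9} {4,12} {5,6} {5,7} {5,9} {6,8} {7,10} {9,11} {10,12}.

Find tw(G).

A width-3 tree decomposition is:
Bags: B1 = {2, 6, 8, 11}  B2 = {2, 5, 6, 11}  B3 = {5, 6, 9, 11}  B4 = {1, 5, 6, 9}  B5 = {1, 5, 7, 9}  B6 = {1, 4, 7, 9}  B7 = {1, 3, 4, 7}  B8 = {3, 4, 7, 10}  B9 = {3, 4, 10, 12}
Tree: B1–B2, B2–B3, B3–B4, B4–B5, B5–B6, B6–B7, B7–B8, B8–B9
Every bag has size at most 4, so the width is 4 − 1 = 3 and tw(G) ≤ 3. For the lower bound: the 4 vertex sets {2,8,11}, {6}, {5}, {1,4,7,9} are disjoint, each induces a connected subgraph, and every pair is joined by at least one edge of G. Contracting each set to a single vertex therefore yields K_{4} as a minor, and since treewidth is minor-monotone, tw(G) ≥ tw(K_{4}) = 3. Therefore the treewidth is 3.

3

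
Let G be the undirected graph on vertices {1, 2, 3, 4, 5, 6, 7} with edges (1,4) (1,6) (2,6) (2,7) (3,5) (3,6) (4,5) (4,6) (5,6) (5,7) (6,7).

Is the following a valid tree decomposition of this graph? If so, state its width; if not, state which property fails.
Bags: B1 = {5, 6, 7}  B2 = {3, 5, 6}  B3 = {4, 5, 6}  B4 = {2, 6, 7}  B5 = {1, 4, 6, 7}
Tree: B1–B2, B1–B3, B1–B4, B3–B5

No — bags containing vertex 7 are not connected in the tree.

A tree decomposition must satisfy three properties: every vertex lies in some bag; for every edge, both endpoints lie together in some bag; and for every vertex, the bags containing it form a connected subtree. Here bags containing vertex 7 are not connected in the tree, so the decomposition is invalid.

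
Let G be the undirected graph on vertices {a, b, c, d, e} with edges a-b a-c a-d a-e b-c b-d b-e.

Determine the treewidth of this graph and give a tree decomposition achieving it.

Treewidth 2.
Bags: B1 = {a, b, d}  B2 = {a, b, c}  B3 = {a, b, e}
Tree: B1–B2, B1–B3

Every bag has size at most 3, so the width is 3 − 1 = 2 and tw(G) ≤ 2. Conversely, {a, b, d} is a clique of size 3, and the vertices of any clique must share a bag in every tree decomposition; so some bag has ≥ 3 vertices and tw(G) ≥ 2. Hence tw(G) = 2 exactly.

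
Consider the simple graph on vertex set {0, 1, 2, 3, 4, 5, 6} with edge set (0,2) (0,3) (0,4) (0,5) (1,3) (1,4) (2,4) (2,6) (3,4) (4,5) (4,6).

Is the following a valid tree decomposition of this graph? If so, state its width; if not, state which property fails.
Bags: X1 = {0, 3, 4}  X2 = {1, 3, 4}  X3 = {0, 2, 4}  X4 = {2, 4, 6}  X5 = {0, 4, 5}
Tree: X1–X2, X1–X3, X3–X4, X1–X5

Vertex coverage: the bags together contain {0, 1, 2, 3, 4, 5, 6}, the full vertex set. Edge coverage: each edge of G has both endpoints in at least one bag. Running intersection: for every vertex, the bags containing it form a connected subtree. All three properties hold, so this is a valid tree decomposition of width max|bag| − 1 = 2, and hence tw(G) ≤ 2.

Yes; width 2.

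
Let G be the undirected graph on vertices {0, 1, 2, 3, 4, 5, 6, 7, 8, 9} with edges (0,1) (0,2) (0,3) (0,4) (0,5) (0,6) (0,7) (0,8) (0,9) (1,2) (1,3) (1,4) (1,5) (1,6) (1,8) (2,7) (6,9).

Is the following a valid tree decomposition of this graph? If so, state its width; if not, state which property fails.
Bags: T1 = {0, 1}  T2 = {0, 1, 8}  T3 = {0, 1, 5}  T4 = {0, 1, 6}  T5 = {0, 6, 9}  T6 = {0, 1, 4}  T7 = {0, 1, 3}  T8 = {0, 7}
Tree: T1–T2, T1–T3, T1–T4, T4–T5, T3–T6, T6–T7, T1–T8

No — vertex 2 appears in no bag.

A tree decomposition must satisfy three properties: every vertex lies in some bag; for every edge, both endpoints lie together in some bag; and for every vertex, the bags containing it form a connected subtree. Here vertex 2 appears in no bag, so the decomposition is invalid.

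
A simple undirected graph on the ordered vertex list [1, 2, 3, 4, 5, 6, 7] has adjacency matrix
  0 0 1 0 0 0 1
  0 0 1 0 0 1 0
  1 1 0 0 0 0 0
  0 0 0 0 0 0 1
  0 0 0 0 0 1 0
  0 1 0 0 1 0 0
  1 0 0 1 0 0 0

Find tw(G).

1

A width-1 tree decomposition is:
Bags: B1 = {5, 6}  B2 = {2, 6}  B3 = {2, 3}  B4 = {1, 3}  B5 = {1, 7}  B6 = {4, 7}
Tree: B1–B2, B2–B3, B3–B4, B4–B5, B5–B6
Every bag has size at most 2, so the width is 2 − 1 = 1 and tw(G) ≤ 1. Any graph with an edge has treewidth ≥ 1, and G has the edge 5–6. Hence tw(G) = 1 exactly.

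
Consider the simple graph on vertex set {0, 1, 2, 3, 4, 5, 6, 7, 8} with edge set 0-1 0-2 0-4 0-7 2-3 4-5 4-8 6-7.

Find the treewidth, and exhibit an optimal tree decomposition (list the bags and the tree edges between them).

Each bag holds 2 vertices, so the decomposition has width 1, which upper-bounds the treewidth. Since G has at least one edge (e.g. 2–3), it is not an edgeless graph, so tw(G) ≥ 1. Hence tw(G) = 1 exactly.

Treewidth 1.
One such decomposition:
Bags: B1 = {2, 3}  B2 = {0, 2}  B3 = {0, 4}  B4 = {0, 7}  B5 = {6, 7}  B6 = {4, 5}  B7 = {4, 8}  B8 = {0, 1}
Tree: B1–B2, B2–B3, B3–B4, B4–B5, B3–B6, B3–B7, B2–B8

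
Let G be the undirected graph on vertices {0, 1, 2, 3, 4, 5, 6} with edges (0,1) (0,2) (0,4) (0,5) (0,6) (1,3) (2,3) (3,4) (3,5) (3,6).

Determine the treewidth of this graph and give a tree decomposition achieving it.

Every bag has size at most 3, so the width is 3 − 1 = 2 and tw(G) ≤ 2. For the lower bound, G contains the cycle 3–6–0–1–3, so G is not a forest; only forests have treewidth ≤ 1, hence tw(G) ≥ 2. Therefore the treewidth is 2.

Treewidth 2.
One such decomposition:
Bags: B1 = {0, 3, 6}  B2 = {0, 1, 3}  B3 = {0, 2, 3}  B4 = {0, 3, 4}  B5 = {0, 3, 5}
Tree: B1–B2, B2–B3, B3–B4, B4–B5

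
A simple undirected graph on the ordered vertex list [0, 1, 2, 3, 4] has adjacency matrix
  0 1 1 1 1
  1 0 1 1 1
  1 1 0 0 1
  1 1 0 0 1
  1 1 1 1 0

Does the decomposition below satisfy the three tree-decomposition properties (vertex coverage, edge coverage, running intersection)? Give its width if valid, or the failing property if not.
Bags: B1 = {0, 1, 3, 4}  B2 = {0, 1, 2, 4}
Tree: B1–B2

Every vertex of G appears in some bag (union = {0, 1, 2, 3, 4}); every edge is covered by a bag; and for each vertex v the set of bags containing v is connected in the bag tree. The decomposition is therefore valid. The largest bag has 4 vertices, so the width is 3.

Yes; width 3.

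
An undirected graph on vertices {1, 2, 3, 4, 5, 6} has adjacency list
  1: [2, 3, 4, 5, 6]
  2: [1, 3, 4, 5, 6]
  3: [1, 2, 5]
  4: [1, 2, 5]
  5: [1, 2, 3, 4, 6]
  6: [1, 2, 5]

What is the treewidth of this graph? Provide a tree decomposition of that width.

Treewidth 3.
One such decomposition:
Bags: B1 = {1, 2, 4, 5}  B2 = {1, 2, 3, 5}  B3 = {1, 2, 5, 6}
Tree: B1–B2, B2–B3

The largest bag has 4 vertices, giving width 3; this decomposition certifies tw(G) ≤ 3. For the lower bound, the 4 vertices {1, 2, 3, 5} are pairwise adjacent, and any tree decomposition puts a clique entirely inside one bag — forcing width ≥ 3. Hence tw(G) = 3 exactly.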